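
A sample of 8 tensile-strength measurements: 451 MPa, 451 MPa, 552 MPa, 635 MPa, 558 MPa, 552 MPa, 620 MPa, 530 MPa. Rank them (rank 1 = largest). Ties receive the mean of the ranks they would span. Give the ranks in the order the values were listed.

7.5, 7.5, 4.5, 1, 3, 4.5, 2, 6

Sorted (descending): 635, 620, 558, 552, 552, 530, 451, 451
The 2 values of 552 occupy positions 4–5 → average rank (4+5)/2 = 4.5.
The 2 values of 451 occupy positions 7–8 → average rank (7+8)/2 = 7.5.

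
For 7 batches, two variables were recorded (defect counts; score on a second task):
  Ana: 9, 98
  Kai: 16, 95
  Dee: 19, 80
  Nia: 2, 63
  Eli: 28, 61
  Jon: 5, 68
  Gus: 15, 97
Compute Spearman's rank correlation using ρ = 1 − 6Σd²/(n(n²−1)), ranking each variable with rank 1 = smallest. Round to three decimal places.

-0.107

Ranks of variable 1: 3, 5, 6, 1, 7, 2, 4
Ranks of variable 2: 7, 5, 4, 2, 1, 3, 6
d = r₁ − r₂: -4, 0, 2, -1, 6, -1, -2
d²: 16, 0, 4, 1, 36, 1, 4; Σd² = 62
ρ = 1 − 6·62/(7·48) = 1 − 372/336 = -0.107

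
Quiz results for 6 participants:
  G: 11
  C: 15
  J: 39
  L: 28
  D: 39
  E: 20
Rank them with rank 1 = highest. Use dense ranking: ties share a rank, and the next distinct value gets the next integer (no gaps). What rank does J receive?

1

Sorted (descending): 39, 39, 28, 20, 15, 11
The 2 values of 39 share dense rank 1.
Remaining distinct values take the next consecutive integers.
J has value 39 → rank 1.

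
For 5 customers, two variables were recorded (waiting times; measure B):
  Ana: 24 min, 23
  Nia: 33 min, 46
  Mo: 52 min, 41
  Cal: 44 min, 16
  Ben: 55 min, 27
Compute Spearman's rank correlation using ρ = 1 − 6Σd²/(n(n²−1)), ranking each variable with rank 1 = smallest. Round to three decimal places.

Ranks of variable 1: 1, 2, 4, 3, 5
Ranks of variable 2: 2, 5, 4, 1, 3
d = r₁ − r₂: -1, -3, 0, 2, 2
d²: 1, 9, 0, 4, 4; Σd² = 18
ρ = 1 − 6·18/(5·24) = 1 − 108/120 = 0.100

0.100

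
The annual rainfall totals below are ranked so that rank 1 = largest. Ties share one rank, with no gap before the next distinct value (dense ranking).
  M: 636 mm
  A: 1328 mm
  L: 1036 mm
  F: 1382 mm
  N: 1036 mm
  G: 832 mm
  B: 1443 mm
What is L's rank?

Sorted (descending): 1443, 1382, 1328, 1036, 1036, 832, 636
The 2 values of 1036 share dense rank 4.
Remaining distinct values take the next consecutive integers.
L has value 1036 mm → rank 4.

4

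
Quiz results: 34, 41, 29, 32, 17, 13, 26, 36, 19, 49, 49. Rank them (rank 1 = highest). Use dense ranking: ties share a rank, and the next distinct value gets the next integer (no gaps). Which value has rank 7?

Sorted (descending): 49, 49, 41, 36, 34, 32, 29, 26, 19, 17, 13
The 2 values of 49 share dense rank 1.
Remaining distinct values take the next consecutive integers.
Rank 7 → value 26.

26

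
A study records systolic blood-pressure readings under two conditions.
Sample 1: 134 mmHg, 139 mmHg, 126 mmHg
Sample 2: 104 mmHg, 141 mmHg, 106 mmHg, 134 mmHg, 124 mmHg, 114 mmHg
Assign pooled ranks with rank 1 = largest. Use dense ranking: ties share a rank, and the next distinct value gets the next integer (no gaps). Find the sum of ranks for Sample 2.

Sorted (descending): 141, 139, 134, 134, 126, 124, 114, 106, 104
The 2 values of 134 share dense rank 3.
Remaining distinct values take the next consecutive integers.
Sample 2 values → pooled ranks: 104→8, 141→1, 106→7, 134→3, 124→5, 114→6
Rank sum = 8 + 1 + 7 + 3 + 5 + 6 = 30

30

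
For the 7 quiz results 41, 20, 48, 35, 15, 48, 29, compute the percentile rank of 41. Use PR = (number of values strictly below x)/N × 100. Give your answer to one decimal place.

57.1

N = 7.
Strictly below 41: 4. Equal to 41: 1.
PR = 4/7 × 100 = 57.1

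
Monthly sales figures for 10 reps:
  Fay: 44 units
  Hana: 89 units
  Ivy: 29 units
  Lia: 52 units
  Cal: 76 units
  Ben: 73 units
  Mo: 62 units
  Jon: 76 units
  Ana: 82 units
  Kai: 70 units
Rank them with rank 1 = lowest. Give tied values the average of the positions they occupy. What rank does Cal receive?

7.5

Sorted (ascending): 29, 44, 52, 62, 70, 73, 76, 76, 82, 89
The 2 values of 76 occupy positions 7–8 → average rank (7+8)/2 = 7.5.
Cal has value 76 units → rank 7.5.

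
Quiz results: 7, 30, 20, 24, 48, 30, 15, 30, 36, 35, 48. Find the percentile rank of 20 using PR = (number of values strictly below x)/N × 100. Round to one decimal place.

18.2

N = 11.
Strictly below 20: 2. Equal to 20: 1.
PR = 2/11 × 100 = 18.2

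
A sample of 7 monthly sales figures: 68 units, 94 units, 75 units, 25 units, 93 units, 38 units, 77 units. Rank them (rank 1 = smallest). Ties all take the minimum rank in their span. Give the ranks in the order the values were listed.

3, 7, 4, 1, 6, 2, 5

Sorted (ascending): 25, 38, 68, 75, 77, 93, 94
No ties — each value takes its position as its rank.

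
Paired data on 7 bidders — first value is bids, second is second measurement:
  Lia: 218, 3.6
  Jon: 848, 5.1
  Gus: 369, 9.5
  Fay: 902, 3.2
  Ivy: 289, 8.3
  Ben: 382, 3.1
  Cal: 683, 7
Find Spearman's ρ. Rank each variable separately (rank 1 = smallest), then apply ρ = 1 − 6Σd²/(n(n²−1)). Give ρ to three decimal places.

-0.321

Ranks of variable 1: 1, 6, 3, 7, 2, 4, 5
Ranks of variable 2: 3, 4, 7, 2, 6, 1, 5
d = r₁ − r₂: -2, 2, -4, 5, -4, 3, 0
d²: 4, 4, 16, 25, 16, 9, 0; Σd² = 74
ρ = 1 − 6·74/(7·48) = 1 − 444/336 = -0.321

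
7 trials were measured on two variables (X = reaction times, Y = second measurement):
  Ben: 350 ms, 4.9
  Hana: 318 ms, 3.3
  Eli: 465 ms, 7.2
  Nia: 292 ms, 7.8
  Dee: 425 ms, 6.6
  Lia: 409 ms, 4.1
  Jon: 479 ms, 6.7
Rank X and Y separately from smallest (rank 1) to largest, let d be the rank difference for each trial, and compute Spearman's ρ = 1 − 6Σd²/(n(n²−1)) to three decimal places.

Ranks of variable 1: 3, 2, 6, 1, 5, 4, 7
Ranks of variable 2: 3, 1, 6, 7, 4, 2, 5
d = r₁ − r₂: 0, 1, 0, -6, 1, 2, 2
d²: 0, 1, 0, 36, 1, 4, 4; Σd² = 46
ρ = 1 − 6·46/(7·48) = 1 − 276/336 = 0.179

0.179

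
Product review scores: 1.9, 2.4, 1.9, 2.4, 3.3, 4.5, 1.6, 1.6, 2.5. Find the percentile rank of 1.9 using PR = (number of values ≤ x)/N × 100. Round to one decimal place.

44.4

N = 9.
Strictly below 1.9: 2. Equal to 1.9: 2.
PR = 4/9 × 100 = 44.4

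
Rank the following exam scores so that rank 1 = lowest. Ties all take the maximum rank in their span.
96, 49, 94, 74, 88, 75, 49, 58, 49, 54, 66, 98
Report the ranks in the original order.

11, 3, 10, 7, 9, 8, 3, 5, 3, 4, 6, 12

Sorted (ascending): 49, 49, 49, 54, 58, 66, 74, 75, 88, 94, 96, 98
The 3 values of 49 occupy positions 1–3 → each gets rank 3.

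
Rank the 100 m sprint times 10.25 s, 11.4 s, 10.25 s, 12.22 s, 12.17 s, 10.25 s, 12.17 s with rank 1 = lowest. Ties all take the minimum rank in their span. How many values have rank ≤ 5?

Sorted (ascending): 10.25, 10.25, 10.25, 11.4, 12.17, 12.17, 12.22
The 3 values of 10.25 occupy positions 1–3 → each gets rank 1.
The 2 values of 12.17 occupy positions 5–6 → each gets rank 5.
Ranks ≤ 5: {1, 1, 1, 4, 5, 5} → 6 values.

6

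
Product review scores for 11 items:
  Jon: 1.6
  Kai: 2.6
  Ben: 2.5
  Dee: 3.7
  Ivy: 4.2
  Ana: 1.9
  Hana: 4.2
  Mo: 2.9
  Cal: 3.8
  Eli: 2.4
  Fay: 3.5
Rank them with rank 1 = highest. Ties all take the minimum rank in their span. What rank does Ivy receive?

1

Sorted (descending): 4.2, 4.2, 3.8, 3.7, 3.5, 2.9, 2.6, 2.5, 2.4, 1.9, 1.6
The 2 values of 4.2 occupy positions 1–2 → each gets rank 1.
Ivy has value 4.2 → rank 1.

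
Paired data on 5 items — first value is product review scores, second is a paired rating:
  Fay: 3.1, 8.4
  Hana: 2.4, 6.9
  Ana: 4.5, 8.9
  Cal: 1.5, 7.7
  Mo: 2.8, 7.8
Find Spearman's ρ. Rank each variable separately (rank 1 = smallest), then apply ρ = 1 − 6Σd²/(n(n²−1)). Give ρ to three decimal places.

Ranks of variable 1: 4, 2, 5, 1, 3
Ranks of variable 2: 4, 1, 5, 2, 3
d = r₁ − r₂: 0, 1, 0, -1, 0
d²: 0, 1, 0, 1, 0; Σd² = 2
ρ = 1 − 6·2/(5·24) = 1 − 12/120 = 0.900

0.900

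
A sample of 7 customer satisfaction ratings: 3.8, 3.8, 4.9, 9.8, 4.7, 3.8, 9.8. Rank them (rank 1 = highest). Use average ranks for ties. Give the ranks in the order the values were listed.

6, 6, 3, 1.5, 4, 6, 1.5

Sorted (descending): 9.8, 9.8, 4.9, 4.7, 3.8, 3.8, 3.8
The 2 values of 9.8 occupy positions 1–2 → average rank (1+2)/2 = 1.5.
The 3 values of 3.8 occupy positions 5–7 → average rank 6.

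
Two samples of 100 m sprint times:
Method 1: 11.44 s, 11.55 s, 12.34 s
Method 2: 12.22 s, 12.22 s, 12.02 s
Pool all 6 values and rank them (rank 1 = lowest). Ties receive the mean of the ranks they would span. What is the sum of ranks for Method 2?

12

Sorted (ascending): 11.44, 11.55, 12.02, 12.22, 12.22, 12.34
The 2 values of 12.22 occupy positions 4–5 → average rank (4+5)/2 = 4.5.
Method 2 values → pooled ranks: 12.22→4.5, 12.22→4.5, 12.02→3
Rank sum = 4.5 + 4.5 + 3 = 12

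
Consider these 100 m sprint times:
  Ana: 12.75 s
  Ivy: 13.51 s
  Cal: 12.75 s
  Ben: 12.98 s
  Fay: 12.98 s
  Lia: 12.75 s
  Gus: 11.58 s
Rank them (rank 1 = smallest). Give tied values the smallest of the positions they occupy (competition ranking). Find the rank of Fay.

Sorted (ascending): 11.58, 12.75, 12.75, 12.75, 12.98, 12.98, 13.51
The 3 values of 12.75 occupy positions 2–4 → each gets rank 2.
The 2 values of 12.98 occupy positions 5–6 → each gets rank 5.
Fay has value 12.98 s → rank 5.

5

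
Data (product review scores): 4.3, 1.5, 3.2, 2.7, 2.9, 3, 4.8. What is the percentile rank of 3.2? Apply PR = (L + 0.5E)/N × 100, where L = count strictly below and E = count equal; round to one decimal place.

N = 7.
Strictly below 3.2: 4. Equal to 3.2: 1.
PR = (4 + 0.5·1)/7 × 100 = 64.3

64.3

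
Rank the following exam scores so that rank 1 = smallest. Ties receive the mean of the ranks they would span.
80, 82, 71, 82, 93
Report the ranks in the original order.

2, 3.5, 1, 3.5, 5

Sorted (ascending): 71, 80, 82, 82, 93
The 2 values of 82 occupy positions 3–4 → average rank (3+4)/2 = 3.5.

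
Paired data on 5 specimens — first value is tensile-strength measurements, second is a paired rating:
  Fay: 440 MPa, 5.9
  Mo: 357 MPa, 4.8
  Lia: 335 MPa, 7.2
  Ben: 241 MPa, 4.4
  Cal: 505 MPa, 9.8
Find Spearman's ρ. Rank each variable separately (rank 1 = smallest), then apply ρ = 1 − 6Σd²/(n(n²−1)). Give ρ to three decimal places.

Ranks of variable 1: 4, 3, 2, 1, 5
Ranks of variable 2: 3, 2, 4, 1, 5
d = r₁ − r₂: 1, 1, -2, 0, 0
d²: 1, 1, 4, 0, 0; Σd² = 6
ρ = 1 − 6·6/(5·24) = 1 − 36/120 = 0.700

0.700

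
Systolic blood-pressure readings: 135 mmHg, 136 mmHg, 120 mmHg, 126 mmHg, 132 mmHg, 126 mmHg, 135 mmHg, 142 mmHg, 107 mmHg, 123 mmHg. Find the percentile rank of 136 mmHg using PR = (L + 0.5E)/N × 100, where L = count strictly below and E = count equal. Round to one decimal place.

N = 10.
Strictly below 136: 8. Equal to 136: 1.
PR = (8 + 0.5·1)/10 × 100 = 85.0

85.0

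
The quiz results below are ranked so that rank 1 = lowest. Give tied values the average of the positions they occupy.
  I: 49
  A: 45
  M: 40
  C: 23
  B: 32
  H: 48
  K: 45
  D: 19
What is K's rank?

5.5

Sorted (ascending): 19, 23, 32, 40, 45, 45, 48, 49
The 2 values of 45 occupy positions 5–6 → average rank (5+6)/2 = 5.5.
K has value 45 → rank 5.5.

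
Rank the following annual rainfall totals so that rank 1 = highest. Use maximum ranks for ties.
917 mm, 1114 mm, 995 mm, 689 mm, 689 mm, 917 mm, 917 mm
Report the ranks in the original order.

Sorted (descending): 1114, 995, 917, 917, 917, 689, 689
The 3 values of 917 occupy positions 3–5 → each gets rank 5.
The 2 values of 689 occupy positions 6–7 → each gets rank 7.

5, 1, 2, 7, 7, 5, 5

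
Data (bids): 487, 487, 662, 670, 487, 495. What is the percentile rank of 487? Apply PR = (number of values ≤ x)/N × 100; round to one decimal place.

N = 6.
Strictly below 487: 0. Equal to 487: 3.
PR = 3/6 × 100 = 50.0

50.0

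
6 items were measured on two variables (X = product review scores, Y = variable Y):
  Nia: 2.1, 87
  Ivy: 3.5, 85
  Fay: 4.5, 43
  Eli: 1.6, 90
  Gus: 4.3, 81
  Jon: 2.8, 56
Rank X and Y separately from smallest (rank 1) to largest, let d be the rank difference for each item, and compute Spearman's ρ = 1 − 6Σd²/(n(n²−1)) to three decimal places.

Ranks of variable 1: 2, 4, 6, 1, 5, 3
Ranks of variable 2: 5, 4, 1, 6, 3, 2
d = r₁ − r₂: -3, 0, 5, -5, 2, 1
d²: 9, 0, 25, 25, 4, 1; Σd² = 64
ρ = 1 − 6·64/(6·35) = 1 − 384/210 = -0.829

-0.829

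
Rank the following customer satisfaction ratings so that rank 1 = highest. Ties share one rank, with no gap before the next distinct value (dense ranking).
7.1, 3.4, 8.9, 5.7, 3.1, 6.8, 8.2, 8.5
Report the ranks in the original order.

4, 7, 1, 6, 8, 5, 3, 2

Sorted (descending): 8.9, 8.5, 8.2, 7.1, 6.8, 5.7, 3.4, 3.1
No ties — each value takes its position as its rank.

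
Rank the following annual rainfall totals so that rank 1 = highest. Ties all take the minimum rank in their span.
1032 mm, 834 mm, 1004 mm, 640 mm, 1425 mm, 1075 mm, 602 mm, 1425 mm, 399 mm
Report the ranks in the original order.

4, 6, 5, 7, 1, 3, 8, 1, 9

Sorted (descending): 1425, 1425, 1075, 1032, 1004, 834, 640, 602, 399
The 2 values of 1425 occupy positions 1–2 → each gets rank 1.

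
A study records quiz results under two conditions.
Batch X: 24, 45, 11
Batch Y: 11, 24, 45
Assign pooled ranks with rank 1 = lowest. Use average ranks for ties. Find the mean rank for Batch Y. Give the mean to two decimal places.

Sorted (ascending): 11, 11, 24, 24, 45, 45
The 2 values of 11 occupy positions 1–2 → average rank (1+2)/2 = 1.5.
The 2 values of 24 occupy positions 3–4 → average rank (3+4)/2 = 3.5.
The 2 values of 45 occupy positions 5–6 → average rank (5+6)/2 = 5.5.
Batch Y values → pooled ranks: 11→1.5, 24→3.5, 45→5.5
Mean rank = (1.5 + 3.5 + 5.5) / 3 = 3.50

3.50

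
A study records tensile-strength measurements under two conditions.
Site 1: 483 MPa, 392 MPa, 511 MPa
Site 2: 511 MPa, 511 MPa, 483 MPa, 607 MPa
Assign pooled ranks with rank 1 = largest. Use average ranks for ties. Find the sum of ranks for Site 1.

15.5

Sorted (descending): 607, 511, 511, 511, 483, 483, 392
The 3 values of 511 occupy positions 2–4 → average rank 3.
The 2 values of 483 occupy positions 5–6 → average rank (5+6)/2 = 5.5.
Site 1 values → pooled ranks: 483→5.5, 392→7, 511→3
Rank sum = 5.5 + 7 + 3 = 15.5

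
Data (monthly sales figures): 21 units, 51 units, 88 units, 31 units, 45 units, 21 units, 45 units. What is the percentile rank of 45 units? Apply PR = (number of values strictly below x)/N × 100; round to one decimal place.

42.9

N = 7.
Strictly below 45: 3. Equal to 45: 2.
PR = 3/7 × 100 = 42.9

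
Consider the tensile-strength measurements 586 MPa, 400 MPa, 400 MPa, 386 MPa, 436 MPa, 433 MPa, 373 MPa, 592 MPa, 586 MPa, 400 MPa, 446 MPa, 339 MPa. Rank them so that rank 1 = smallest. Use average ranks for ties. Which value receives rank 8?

436

Sorted (ascending): 339, 373, 386, 400, 400, 400, 433, 436, 446, 586, 586, 592
The 3 values of 400 occupy positions 4–6 → average rank 5.
The 2 values of 586 occupy positions 10–11 → average rank (10+11)/2 = 10.5.
Rank 8 → value 436.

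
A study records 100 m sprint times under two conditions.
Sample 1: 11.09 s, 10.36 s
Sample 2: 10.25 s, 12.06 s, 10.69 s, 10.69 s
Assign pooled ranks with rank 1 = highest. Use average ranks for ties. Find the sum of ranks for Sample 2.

14

Sorted (descending): 12.06, 11.09, 10.69, 10.69, 10.36, 10.25
The 2 values of 10.69 occupy positions 3–4 → average rank (3+4)/2 = 3.5.
Sample 2 values → pooled ranks: 10.25→6, 12.06→1, 10.69→3.5, 10.69→3.5
Rank sum = 6 + 1 + 3.5 + 3.5 = 14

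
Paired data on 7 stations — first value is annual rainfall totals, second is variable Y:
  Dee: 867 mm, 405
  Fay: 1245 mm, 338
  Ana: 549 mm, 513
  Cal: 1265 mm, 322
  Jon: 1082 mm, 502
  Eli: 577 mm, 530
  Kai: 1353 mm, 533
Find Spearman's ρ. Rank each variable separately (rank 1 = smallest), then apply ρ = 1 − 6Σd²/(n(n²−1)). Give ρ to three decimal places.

Ranks of variable 1: 3, 5, 1, 6, 4, 2, 7
Ranks of variable 2: 3, 2, 5, 1, 4, 6, 7
d = r₁ − r₂: 0, 3, -4, 5, 0, -4, 0
d²: 0, 9, 16, 25, 0, 16, 0; Σd² = 66
ρ = 1 − 6·66/(7·48) = 1 − 396/336 = -0.179

-0.179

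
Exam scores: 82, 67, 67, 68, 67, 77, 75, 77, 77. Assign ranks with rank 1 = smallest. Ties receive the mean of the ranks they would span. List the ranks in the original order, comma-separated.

9, 2, 2, 4, 2, 7, 5, 7, 7

Sorted (ascending): 67, 67, 67, 68, 75, 77, 77, 77, 82
The 3 values of 67 occupy positions 1–3 → average rank 2.
The 3 values of 77 occupy positions 6–8 → average rank 7.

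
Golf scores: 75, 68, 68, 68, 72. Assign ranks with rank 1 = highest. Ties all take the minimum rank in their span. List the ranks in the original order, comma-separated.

1, 3, 3, 3, 2

Sorted (descending): 75, 72, 68, 68, 68
The 3 values of 68 occupy positions 3–5 → each gets rank 3.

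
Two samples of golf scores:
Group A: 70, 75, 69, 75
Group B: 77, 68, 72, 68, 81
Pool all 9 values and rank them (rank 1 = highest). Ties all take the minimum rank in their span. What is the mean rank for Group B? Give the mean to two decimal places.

Sorted (descending): 81, 77, 75, 75, 72, 70, 69, 68, 68
The 2 values of 75 occupy positions 3–4 → each gets rank 3.
The 2 values of 68 occupy positions 8–9 → each gets rank 8.
Group B values → pooled ranks: 77→2, 68→8, 72→5, 68→8, 81→1
Mean rank = (2 + 8 + 5 + 8 + 1) / 5 = 4.80

4.80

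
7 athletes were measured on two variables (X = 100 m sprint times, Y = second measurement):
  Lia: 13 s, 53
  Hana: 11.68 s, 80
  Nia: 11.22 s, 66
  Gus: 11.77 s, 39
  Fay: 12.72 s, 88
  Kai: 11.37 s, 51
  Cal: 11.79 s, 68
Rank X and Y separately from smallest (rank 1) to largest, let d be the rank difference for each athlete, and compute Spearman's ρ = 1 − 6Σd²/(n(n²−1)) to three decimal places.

0.214

Ranks of variable 1: 7, 3, 1, 4, 6, 2, 5
Ranks of variable 2: 3, 6, 4, 1, 7, 2, 5
d = r₁ − r₂: 4, -3, -3, 3, -1, 0, 0
d²: 16, 9, 9, 9, 1, 0, 0; Σd² = 44
ρ = 1 − 6·44/(7·48) = 1 − 264/336 = 0.214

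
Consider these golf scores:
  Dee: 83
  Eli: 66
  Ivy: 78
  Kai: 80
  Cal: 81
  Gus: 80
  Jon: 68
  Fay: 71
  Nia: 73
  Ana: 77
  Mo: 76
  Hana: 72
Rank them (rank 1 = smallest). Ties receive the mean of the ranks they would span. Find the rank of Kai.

9.5

Sorted (ascending): 66, 68, 71, 72, 73, 76, 77, 78, 80, 80, 81, 83
The 2 values of 80 occupy positions 9–10 → average rank (9+10)/2 = 9.5.
Kai has value 80 → rank 9.5.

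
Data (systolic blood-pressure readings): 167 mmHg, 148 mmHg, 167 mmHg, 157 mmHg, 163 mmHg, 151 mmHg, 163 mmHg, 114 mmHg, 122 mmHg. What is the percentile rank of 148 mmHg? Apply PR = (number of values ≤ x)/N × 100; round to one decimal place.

N = 9.
Strictly below 148: 2. Equal to 148: 1.
PR = 3/9 × 100 = 33.3

33.3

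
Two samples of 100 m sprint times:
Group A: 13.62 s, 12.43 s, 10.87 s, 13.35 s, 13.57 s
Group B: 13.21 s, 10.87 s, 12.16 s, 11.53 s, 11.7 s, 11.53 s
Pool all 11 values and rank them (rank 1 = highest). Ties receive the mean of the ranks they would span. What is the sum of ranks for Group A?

Sorted (descending): 13.62, 13.57, 13.35, 13.21, 12.43, 12.16, 11.7, 11.53, 11.53, 10.87, 10.87
The 2 values of 11.53 occupy positions 8–9 → average rank (8+9)/2 = 8.5.
The 2 values of 10.87 occupy positions 10–11 → average rank (10+11)/2 = 10.5.
Group A values → pooled ranks: 13.62→1, 12.43→5, 10.87→10.5, 13.35→3, 13.57→2
Rank sum = 1 + 5 + 10.5 + 3 + 2 = 21.5

21.5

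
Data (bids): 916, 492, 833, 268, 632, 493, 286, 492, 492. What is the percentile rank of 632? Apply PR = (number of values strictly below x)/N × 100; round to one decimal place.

N = 9.
Strictly below 632: 6. Equal to 632: 1.
PR = 6/9 × 100 = 66.7

66.7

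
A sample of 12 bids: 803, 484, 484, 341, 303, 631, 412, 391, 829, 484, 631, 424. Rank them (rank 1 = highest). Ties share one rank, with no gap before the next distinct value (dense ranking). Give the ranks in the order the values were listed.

2, 4, 4, 8, 9, 3, 6, 7, 1, 4, 3, 5

Sorted (descending): 829, 803, 631, 631, 484, 484, 484, 424, 412, 391, 341, 303
The 2 values of 631 share dense rank 3.
The 3 values of 484 share dense rank 4.
Remaining distinct values take the next consecutive integers.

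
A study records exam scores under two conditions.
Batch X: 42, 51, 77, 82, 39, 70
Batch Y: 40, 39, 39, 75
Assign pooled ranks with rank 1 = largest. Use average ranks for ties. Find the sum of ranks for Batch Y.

Sorted (descending): 82, 77, 75, 70, 51, 42, 40, 39, 39, 39
The 3 values of 39 occupy positions 8–10 → average rank 9.
Batch Y values → pooled ranks: 40→7, 39→9, 39→9, 75→3
Rank sum = 7 + 9 + 9 + 3 = 28

28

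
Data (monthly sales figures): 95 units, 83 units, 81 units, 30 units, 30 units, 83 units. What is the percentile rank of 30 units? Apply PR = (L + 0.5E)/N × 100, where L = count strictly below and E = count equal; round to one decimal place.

16.7

N = 6.
Strictly below 30: 0. Equal to 30: 2.
PR = (0 + 0.5·2)/6 × 100 = 16.7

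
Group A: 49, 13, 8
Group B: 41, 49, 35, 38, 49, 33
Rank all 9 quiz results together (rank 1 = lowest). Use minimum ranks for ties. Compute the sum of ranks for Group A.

Sorted (ascending): 8, 13, 33, 35, 38, 41, 49, 49, 49
The 3 values of 49 occupy positions 7–9 → each gets rank 7.
Group A values → pooled ranks: 49→7, 13→2, 8→1
Rank sum = 7 + 2 + 1 = 10

10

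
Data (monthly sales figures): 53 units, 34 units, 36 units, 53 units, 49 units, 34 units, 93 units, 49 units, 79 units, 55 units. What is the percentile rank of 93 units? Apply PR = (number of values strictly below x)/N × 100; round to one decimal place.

N = 10.
Strictly below 93: 9. Equal to 93: 1.
PR = 9/10 × 100 = 90.0

90.0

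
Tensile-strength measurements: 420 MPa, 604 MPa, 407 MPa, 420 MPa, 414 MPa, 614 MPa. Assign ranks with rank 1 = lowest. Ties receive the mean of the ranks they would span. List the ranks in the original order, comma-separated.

3.5, 5, 1, 3.5, 2, 6

Sorted (ascending): 407, 414, 420, 420, 604, 614
The 2 values of 420 occupy positions 3–4 → average rank (3+4)/2 = 3.5.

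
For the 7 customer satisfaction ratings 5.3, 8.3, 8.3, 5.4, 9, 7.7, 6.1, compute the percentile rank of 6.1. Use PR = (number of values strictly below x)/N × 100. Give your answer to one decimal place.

N = 7.
Strictly below 6.1: 2. Equal to 6.1: 1.
PR = 2/7 × 100 = 28.6

28.6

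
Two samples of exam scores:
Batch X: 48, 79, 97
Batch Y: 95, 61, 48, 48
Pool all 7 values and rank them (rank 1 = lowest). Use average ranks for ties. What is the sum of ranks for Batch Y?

14

Sorted (ascending): 48, 48, 48, 61, 79, 95, 97
The 3 values of 48 occupy positions 1–3 → average rank 2.
Batch Y values → pooled ranks: 95→6, 61→4, 48→2, 48→2
Rank sum = 6 + 4 + 2 + 2 = 14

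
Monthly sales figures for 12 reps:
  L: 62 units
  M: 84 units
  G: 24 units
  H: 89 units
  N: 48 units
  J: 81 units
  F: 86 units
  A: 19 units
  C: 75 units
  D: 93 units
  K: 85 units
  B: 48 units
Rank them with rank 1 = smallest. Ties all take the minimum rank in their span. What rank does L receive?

Sorted (ascending): 19, 24, 48, 48, 62, 75, 81, 84, 85, 86, 89, 93
The 2 values of 48 occupy positions 3–4 → each gets rank 3.
L has value 62 units → rank 5.

5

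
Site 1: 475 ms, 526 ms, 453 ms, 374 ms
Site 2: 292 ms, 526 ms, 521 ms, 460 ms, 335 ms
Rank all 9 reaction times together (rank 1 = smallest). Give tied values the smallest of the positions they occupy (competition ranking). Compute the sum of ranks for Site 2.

Sorted (ascending): 292, 335, 374, 453, 460, 475, 521, 526, 526
The 2 values of 526 occupy positions 8–9 → each gets rank 8.
Site 2 values → pooled ranks: 292→1, 526→8, 521→7, 460→5, 335→2
Rank sum = 1 + 8 + 7 + 5 + 2 = 23

23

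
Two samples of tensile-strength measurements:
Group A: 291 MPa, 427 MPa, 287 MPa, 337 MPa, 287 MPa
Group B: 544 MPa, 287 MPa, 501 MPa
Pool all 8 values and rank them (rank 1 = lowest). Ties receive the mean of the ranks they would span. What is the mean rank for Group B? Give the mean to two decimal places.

Sorted (ascending): 287, 287, 287, 291, 337, 427, 501, 544
The 3 values of 287 occupy positions 1–3 → average rank 2.
Group B values → pooled ranks: 544→8, 287→2, 501→7
Mean rank = (8 + 2 + 7) / 3 = 5.67

5.67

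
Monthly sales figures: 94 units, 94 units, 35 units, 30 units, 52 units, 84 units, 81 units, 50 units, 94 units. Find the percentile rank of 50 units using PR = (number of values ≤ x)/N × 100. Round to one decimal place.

33.3

N = 9.
Strictly below 50: 2. Equal to 50: 1.
PR = 3/9 × 100 = 33.3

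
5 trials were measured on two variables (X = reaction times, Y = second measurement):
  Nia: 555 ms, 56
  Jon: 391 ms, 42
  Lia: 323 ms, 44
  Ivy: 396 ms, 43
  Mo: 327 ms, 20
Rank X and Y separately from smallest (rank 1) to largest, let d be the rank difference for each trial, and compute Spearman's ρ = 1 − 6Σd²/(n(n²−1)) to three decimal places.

0.400

Ranks of variable 1: 5, 3, 1, 4, 2
Ranks of variable 2: 5, 2, 4, 3, 1
d = r₁ − r₂: 0, 1, -3, 1, 1
d²: 0, 1, 9, 1, 1; Σd² = 12
ρ = 1 − 6·12/(5·24) = 1 − 72/120 = 0.400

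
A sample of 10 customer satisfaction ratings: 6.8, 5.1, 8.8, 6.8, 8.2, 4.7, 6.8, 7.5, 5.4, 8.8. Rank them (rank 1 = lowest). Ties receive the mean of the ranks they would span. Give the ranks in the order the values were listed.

Sorted (ascending): 4.7, 5.1, 5.4, 6.8, 6.8, 6.8, 7.5, 8.2, 8.8, 8.8
The 3 values of 6.8 occupy positions 4–6 → average rank 5.
The 2 values of 8.8 occupy positions 9–10 → average rank (9+10)/2 = 9.5.

5, 2, 9.5, 5, 8, 1, 5, 7, 3, 9.5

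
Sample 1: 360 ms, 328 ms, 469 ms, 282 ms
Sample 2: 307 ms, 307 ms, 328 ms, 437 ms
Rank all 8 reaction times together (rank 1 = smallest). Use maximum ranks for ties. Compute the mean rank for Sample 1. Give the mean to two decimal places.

Sorted (ascending): 282, 307, 307, 328, 328, 360, 437, 469
The 2 values of 307 occupy positions 2–3 → each gets rank 3.
The 2 values of 328 occupy positions 4–5 → each gets rank 5.
Sample 1 values → pooled ranks: 360→6, 328→5, 469→8, 282→1
Mean rank = (6 + 5 + 8 + 1) / 4 = 5.00

5.00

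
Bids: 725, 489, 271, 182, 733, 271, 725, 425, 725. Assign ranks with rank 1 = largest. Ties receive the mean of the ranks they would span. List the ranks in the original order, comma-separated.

Sorted (descending): 733, 725, 725, 725, 489, 425, 271, 271, 182
The 3 values of 725 occupy positions 2–4 → average rank 3.
The 2 values of 271 occupy positions 7–8 → average rank (7+8)/2 = 7.5.

3, 5, 7.5, 9, 1, 7.5, 3, 6, 3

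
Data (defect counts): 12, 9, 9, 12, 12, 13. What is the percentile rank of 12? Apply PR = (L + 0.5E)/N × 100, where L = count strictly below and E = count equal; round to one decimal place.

58.3

N = 6.
Strictly below 12: 2. Equal to 12: 3.
PR = (2 + 0.5·3)/6 × 100 = 58.3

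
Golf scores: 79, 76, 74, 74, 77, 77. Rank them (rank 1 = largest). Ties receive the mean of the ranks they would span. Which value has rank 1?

79

Sorted (descending): 79, 77, 77, 76, 74, 74
The 2 values of 77 occupy positions 2–3 → average rank (2+3)/2 = 2.5.
The 2 values of 74 occupy positions 5–6 → average rank (5+6)/2 = 5.5.
Rank 1 → value 79.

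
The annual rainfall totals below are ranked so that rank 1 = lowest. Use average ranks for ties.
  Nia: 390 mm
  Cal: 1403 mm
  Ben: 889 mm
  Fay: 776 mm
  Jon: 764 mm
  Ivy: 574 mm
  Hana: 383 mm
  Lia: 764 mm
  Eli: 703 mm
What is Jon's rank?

Sorted (ascending): 383, 390, 574, 703, 764, 764, 776, 889, 1403
The 2 values of 764 occupy positions 5–6 → average rank (5+6)/2 = 5.5.
Jon has value 764 mm → rank 5.5.

5.5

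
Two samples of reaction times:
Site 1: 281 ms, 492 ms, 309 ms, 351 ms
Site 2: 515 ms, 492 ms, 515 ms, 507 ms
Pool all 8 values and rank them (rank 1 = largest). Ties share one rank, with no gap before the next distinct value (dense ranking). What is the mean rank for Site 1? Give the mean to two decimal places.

4.50

Sorted (descending): 515, 515, 507, 492, 492, 351, 309, 281
The 2 values of 515 share dense rank 1.
The 2 values of 492 share dense rank 3.
Remaining distinct values take the next consecutive integers.
Site 1 values → pooled ranks: 281→6, 492→3, 309→5, 351→4
Mean rank = (6 + 3 + 5 + 4) / 4 = 4.50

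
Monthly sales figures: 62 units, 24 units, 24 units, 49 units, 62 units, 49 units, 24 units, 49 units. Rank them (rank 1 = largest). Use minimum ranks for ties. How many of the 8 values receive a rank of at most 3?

Sorted (descending): 62, 62, 49, 49, 49, 24, 24, 24
The 2 values of 62 occupy positions 1–2 → each gets rank 1.
The 3 values of 49 occupy positions 3–5 → each gets rank 3.
The 3 values of 24 occupy positions 6–8 → each gets rank 6.
Ranks ≤ 3: {1, 1, 3, 3, 3} → 5 values.

5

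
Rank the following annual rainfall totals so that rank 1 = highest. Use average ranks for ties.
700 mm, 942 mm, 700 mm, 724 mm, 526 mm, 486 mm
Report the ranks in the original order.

3.5, 1, 3.5, 2, 5, 6

Sorted (descending): 942, 724, 700, 700, 526, 486
The 2 values of 700 occupy positions 3–4 → average rank (3+4)/2 = 3.5.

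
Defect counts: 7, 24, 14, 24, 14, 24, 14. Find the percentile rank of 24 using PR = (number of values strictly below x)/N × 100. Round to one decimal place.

N = 7.
Strictly below 24: 4. Equal to 24: 3.
PR = 4/7 × 100 = 57.1

57.1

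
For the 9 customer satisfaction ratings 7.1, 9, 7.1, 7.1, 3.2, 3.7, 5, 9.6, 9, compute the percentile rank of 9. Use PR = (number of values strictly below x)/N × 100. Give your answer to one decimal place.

66.7

N = 9.
Strictly below 9: 6. Equal to 9: 2.
PR = 6/9 × 100 = 66.7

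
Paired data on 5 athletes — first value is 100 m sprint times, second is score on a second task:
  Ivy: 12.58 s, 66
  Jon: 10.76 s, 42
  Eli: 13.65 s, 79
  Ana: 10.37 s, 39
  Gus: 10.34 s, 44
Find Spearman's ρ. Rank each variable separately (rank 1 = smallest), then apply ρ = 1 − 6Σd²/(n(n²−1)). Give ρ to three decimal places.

Ranks of variable 1: 4, 3, 5, 2, 1
Ranks of variable 2: 4, 2, 5, 1, 3
d = r₁ − r₂: 0, 1, 0, 1, -2
d²: 0, 1, 0, 1, 4; Σd² = 6
ρ = 1 − 6·6/(5·24) = 1 − 36/120 = 0.700

0.700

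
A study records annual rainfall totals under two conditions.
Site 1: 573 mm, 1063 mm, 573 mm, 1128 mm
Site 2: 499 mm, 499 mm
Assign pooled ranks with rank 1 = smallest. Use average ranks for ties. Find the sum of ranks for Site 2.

3

Sorted (ascending): 499, 499, 573, 573, 1063, 1128
The 2 values of 499 occupy positions 1–2 → average rank (1+2)/2 = 1.5.
The 2 values of 573 occupy positions 3–4 → average rank (3+4)/2 = 3.5.
Site 2 values → pooled ranks: 499→1.5, 499→1.5
Rank sum = 1.5 + 1.5 = 3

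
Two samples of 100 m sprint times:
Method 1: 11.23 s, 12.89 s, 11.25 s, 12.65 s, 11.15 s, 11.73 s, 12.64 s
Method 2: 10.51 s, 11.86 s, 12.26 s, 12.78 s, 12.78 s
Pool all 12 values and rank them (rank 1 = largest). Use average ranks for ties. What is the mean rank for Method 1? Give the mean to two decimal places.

6.86

Sorted (descending): 12.89, 12.78, 12.78, 12.65, 12.64, 12.26, 11.86, 11.73, 11.25, 11.23, 11.15, 10.51
The 2 values of 12.78 occupy positions 2–3 → average rank (2+3)/2 = 2.5.
Method 1 values → pooled ranks: 11.23→10, 12.89→1, 11.25→9, 12.65→4, 11.15→11, 11.73→8, 12.64→5
Mean rank = (10 + 1 + 9 + 4 + 11 + 8 + 5) / 7 = 6.86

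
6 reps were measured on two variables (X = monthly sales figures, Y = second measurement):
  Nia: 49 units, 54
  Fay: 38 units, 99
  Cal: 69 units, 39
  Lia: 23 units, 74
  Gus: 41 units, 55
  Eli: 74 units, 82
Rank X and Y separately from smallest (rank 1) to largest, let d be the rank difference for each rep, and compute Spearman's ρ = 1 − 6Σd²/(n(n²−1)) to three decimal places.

-0.314

Ranks of variable 1: 4, 2, 5, 1, 3, 6
Ranks of variable 2: 2, 6, 1, 4, 3, 5
d = r₁ − r₂: 2, -4, 4, -3, 0, 1
d²: 4, 16, 16, 9, 0, 1; Σd² = 46
ρ = 1 − 6·46/(6·35) = 1 − 276/210 = -0.314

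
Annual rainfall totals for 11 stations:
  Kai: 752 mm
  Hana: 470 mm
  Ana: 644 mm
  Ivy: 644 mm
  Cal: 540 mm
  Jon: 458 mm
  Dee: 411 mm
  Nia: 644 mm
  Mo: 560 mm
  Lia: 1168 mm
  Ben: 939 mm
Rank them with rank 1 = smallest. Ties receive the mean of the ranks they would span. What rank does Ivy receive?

7

Sorted (ascending): 411, 458, 470, 540, 560, 644, 644, 644, 752, 939, 1168
The 3 values of 644 occupy positions 6–8 → average rank 7.
Ivy has value 644 mm → rank 7.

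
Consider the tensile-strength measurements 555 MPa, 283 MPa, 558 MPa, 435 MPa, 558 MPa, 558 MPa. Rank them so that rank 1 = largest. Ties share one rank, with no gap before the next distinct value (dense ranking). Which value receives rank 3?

Sorted (descending): 558, 558, 558, 555, 435, 283
The 3 values of 558 share dense rank 1.
Remaining distinct values take the next consecutive integers.
Rank 3 → value 435.

435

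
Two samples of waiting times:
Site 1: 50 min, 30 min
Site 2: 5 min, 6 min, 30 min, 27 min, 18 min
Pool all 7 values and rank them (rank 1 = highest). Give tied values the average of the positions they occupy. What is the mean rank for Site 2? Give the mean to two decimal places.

Sorted (descending): 50, 30, 30, 27, 18, 6, 5
The 2 values of 30 occupy positions 2–3 → average rank (2+3)/2 = 2.5.
Site 2 values → pooled ranks: 5→7, 6→6, 30→2.5, 27→4, 18→5
Mean rank = (7 + 6 + 2.5 + 4 + 5) / 5 = 4.90

4.90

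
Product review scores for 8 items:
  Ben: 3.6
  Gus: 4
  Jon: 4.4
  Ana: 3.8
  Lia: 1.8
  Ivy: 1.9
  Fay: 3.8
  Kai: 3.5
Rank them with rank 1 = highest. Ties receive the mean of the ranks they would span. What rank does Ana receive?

Sorted (descending): 4.4, 4, 3.8, 3.8, 3.6, 3.5, 1.9, 1.8
The 2 values of 3.8 occupy positions 3–4 → average rank (3+4)/2 = 3.5.
Ana has value 3.8 → rank 3.5.

3.5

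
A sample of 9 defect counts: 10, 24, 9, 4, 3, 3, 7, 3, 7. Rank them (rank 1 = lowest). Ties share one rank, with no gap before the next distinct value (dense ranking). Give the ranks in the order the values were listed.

Sorted (ascending): 3, 3, 3, 4, 7, 7, 9, 10, 24
The 3 values of 3 share dense rank 1.
The 2 values of 7 share dense rank 3.
Remaining distinct values take the next consecutive integers.

5, 6, 4, 2, 1, 1, 3, 1, 3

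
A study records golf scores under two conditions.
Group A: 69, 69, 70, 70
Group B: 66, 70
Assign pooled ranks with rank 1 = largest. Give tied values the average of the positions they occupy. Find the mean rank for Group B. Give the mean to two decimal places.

Sorted (descending): 70, 70, 70, 69, 69, 66
The 3 values of 70 occupy positions 1–3 → average rank 2.
The 2 values of 69 occupy positions 4–5 → average rank (4+5)/2 = 4.5.
Group B values → pooled ranks: 66→6, 70→2
Mean rank = (6 + 2) / 2 = 4.00

4.00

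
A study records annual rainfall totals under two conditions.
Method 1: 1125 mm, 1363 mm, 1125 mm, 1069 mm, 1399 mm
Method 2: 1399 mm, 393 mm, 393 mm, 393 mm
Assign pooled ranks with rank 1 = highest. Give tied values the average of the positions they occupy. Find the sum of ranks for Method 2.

Sorted (descending): 1399, 1399, 1363, 1125, 1125, 1069, 393, 393, 393
The 2 values of 1399 occupy positions 1–2 → average rank (1+2)/2 = 1.5.
The 2 values of 1125 occupy positions 4–5 → average rank (4+5)/2 = 4.5.
The 3 values of 393 occupy positions 7–9 → average rank 8.
Method 2 values → pooled ranks: 1399→1.5, 393→8, 393→8, 393→8
Rank sum = 1.5 + 8 + 8 + 8 = 25.5

25.5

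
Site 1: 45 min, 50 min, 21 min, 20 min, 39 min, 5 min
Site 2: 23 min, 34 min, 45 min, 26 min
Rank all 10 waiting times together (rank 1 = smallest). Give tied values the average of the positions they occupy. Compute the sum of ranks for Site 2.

23.5

Sorted (ascending): 5, 20, 21, 23, 26, 34, 39, 45, 45, 50
The 2 values of 45 occupy positions 8–9 → average rank (8+9)/2 = 8.5.
Site 2 values → pooled ranks: 23→4, 34→6, 45→8.5, 26→5
Rank sum = 4 + 6 + 8.5 + 5 = 23.5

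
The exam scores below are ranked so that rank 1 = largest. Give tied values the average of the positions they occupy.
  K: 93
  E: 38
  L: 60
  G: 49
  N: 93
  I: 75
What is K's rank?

Sorted (descending): 93, 93, 75, 60, 49, 38
The 2 values of 93 occupy positions 1–2 → average rank (1+2)/2 = 1.5.
K has value 93 → rank 1.5.

1.5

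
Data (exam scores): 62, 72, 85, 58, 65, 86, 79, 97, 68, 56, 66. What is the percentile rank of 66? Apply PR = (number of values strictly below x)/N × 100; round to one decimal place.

N = 11.
Strictly below 66: 4. Equal to 66: 1.
PR = 4/11 × 100 = 36.4

36.4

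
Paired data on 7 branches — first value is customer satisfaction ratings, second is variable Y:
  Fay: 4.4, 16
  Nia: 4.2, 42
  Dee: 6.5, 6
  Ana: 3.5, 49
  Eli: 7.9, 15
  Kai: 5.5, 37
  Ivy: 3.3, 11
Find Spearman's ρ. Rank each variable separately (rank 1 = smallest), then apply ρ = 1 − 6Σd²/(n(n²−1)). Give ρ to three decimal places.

Ranks of variable 1: 4, 3, 6, 2, 7, 5, 1
Ranks of variable 2: 4, 6, 1, 7, 3, 5, 2
d = r₁ − r₂: 0, -3, 5, -5, 4, 0, -1
d²: 0, 9, 25, 25, 16, 0, 1; Σd² = 76
ρ = 1 − 6·76/(7·48) = 1 − 456/336 = -0.357

-0.357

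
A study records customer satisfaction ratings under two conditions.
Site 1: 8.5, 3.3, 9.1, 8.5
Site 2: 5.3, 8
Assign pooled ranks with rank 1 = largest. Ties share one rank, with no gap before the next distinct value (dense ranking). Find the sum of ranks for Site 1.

10

Sorted (descending): 9.1, 8.5, 8.5, 8, 5.3, 3.3
The 2 values of 8.5 share dense rank 2.
Remaining distinct values take the next consecutive integers.
Site 1 values → pooled ranks: 8.5→2, 3.3→5, 9.1→1, 8.5→2
Rank sum = 2 + 5 + 1 + 2 = 10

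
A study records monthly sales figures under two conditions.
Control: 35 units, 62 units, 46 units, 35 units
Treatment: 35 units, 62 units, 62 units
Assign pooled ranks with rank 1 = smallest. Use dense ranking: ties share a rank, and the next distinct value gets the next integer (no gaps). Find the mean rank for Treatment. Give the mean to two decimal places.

2.33

Sorted (ascending): 35, 35, 35, 46, 62, 62, 62
The 3 values of 35 share dense rank 1.
The 3 values of 62 share dense rank 3.
Remaining distinct values take the next consecutive integers.
Treatment values → pooled ranks: 35→1, 62→3, 62→3
Mean rank = (1 + 3 + 3) / 3 = 2.33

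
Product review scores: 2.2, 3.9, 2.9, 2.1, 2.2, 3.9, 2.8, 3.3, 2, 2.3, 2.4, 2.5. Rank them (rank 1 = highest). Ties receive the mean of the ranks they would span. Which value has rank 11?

Sorted (descending): 3.9, 3.9, 3.3, 2.9, 2.8, 2.5, 2.4, 2.3, 2.2, 2.2, 2.1, 2
The 2 values of 3.9 occupy positions 1–2 → average rank (1+2)/2 = 1.5.
The 2 values of 2.2 occupy positions 9–10 → average rank (9+10)/2 = 9.5.
Rank 11 → value 2.1.

2.1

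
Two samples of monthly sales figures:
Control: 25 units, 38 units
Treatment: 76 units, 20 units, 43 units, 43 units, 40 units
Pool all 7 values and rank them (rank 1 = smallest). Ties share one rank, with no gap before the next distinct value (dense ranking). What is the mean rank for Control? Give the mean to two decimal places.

Sorted (ascending): 20, 25, 38, 40, 43, 43, 76
The 2 values of 43 share dense rank 5.
Remaining distinct values take the next consecutive integers.
Control values → pooled ranks: 25→2, 38→3
Mean rank = (2 + 3) / 2 = 2.50

2.50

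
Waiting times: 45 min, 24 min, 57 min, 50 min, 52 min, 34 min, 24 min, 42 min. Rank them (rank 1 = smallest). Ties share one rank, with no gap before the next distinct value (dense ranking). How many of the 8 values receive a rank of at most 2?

Sorted (ascending): 24, 24, 34, 42, 45, 50, 52, 57
The 2 values of 24 share dense rank 1.
Remaining distinct values take the next consecutive integers.
Ranks ≤ 2: {1, 1, 2} → 3 values.

3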